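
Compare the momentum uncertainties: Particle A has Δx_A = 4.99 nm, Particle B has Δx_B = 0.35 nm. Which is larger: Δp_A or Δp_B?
Particle B has the larger minimum momentum uncertainty, by a factor of 14.26.

For each particle, the minimum momentum uncertainty is Δp_min = ℏ/(2Δx):

Particle A: Δp_A = ℏ/(2×4.990e-09 m) = 1.057e-26 kg·m/s
Particle B: Δp_B = ℏ/(2×3.500e-10 m) = 1.507e-25 kg·m/s

Ratio: Δp_B/Δp_A = 14.26

Since Δp_min ∝ 1/Δx, the particle with smaller position uncertainty (B) has larger momentum uncertainty.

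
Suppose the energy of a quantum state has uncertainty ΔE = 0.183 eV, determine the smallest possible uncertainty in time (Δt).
1.798 fs

Using the energy-time uncertainty principle:
ΔEΔt ≥ ℏ/2

The minimum uncertainty in time is:
Δt_min = ℏ/(2ΔE)
Δt_min = (1.055e-34 J·s) / (2 × 2.932e-20 J)
Δt_min = 1.798e-15 s = 1.798 fs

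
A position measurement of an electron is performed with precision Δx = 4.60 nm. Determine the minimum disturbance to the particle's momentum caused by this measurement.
1.146 × 10^-26 kg·m/s

The uncertainty principle implies that measuring position disturbs momentum:
ΔxΔp ≥ ℏ/2

When we measure position with precision Δx, we necessarily introduce a momentum uncertainty:
Δp ≥ ℏ/(2Δx)
Δp_min = (1.055e-34 J·s) / (2 × 4.600e-09 m)
Δp_min = 1.146e-26 kg·m/s

The more precisely we measure position, the greater the momentum disturbance.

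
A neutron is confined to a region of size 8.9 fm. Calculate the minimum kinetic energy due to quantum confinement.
65.400 keV

Using the uncertainty principle:

1. Position uncertainty: Δx ≈ 8.900e-15 m
2. Minimum momentum uncertainty: Δp = ℏ/(2Δx) = 5.925e-21 kg·m/s
3. Minimum kinetic energy:
   KE = (Δp)²/(2m) = (5.925e-21)²/(2 × 1.675e-27 kg)
   KE = 1.048e-14 J = 65.400 keV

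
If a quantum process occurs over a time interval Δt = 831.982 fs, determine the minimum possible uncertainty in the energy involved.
395.569 μeV

Using the energy-time uncertainty principle:
ΔEΔt ≥ ℏ/2

The minimum uncertainty in energy is:
ΔE_min = ℏ/(2Δt)
ΔE_min = (1.055e-34 J·s) / (2 × 8.320e-13 s)
ΔE_min = 6.338e-23 J = 395.569 μeV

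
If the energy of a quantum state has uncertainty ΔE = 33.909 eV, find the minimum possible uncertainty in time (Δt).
9.706 as

Using the energy-time uncertainty principle:
ΔEΔt ≥ ℏ/2

The minimum uncertainty in time is:
Δt_min = ℏ/(2ΔE)
Δt_min = (1.055e-34 J·s) / (2 × 5.433e-18 J)
Δt_min = 9.706e-18 s = 9.706 as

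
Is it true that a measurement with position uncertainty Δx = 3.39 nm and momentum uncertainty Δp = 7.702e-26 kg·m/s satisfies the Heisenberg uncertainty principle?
Yes, it satisfies the uncertainty principle.

Calculate the product ΔxΔp:
ΔxΔp = (3.390e-09 m) × (7.702e-26 kg·m/s)
ΔxΔp = 2.611e-34 J·s

Compare to the minimum allowed value ℏ/2:
ℏ/2 = 5.273e-35 J·s

Since ΔxΔp = 2.611e-34 J·s ≥ 5.273e-35 J·s = ℏ/2,
the measurement satisfies the uncertainty principle.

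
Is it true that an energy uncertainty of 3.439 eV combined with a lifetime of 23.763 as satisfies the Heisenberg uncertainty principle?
No, it violates the uncertainty relation.

Calculate the product ΔEΔt:
ΔE = 3.439 eV = 5.510e-19 J
ΔEΔt = (5.510e-19 J) × (2.376e-17 s)
ΔEΔt = 1.309e-35 J·s

Compare to the minimum allowed value ℏ/2:
ℏ/2 = 5.273e-35 J·s

Since ΔEΔt = 1.309e-35 J·s < 5.273e-35 J·s = ℏ/2,
this violates the uncertainty relation.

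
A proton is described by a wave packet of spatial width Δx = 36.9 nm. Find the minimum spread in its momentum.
1.429 × 10^-27 kg·m/s

For a wave packet, the spatial width Δx and momentum spread Δp are related by the uncertainty principle:
ΔxΔp ≥ ℏ/2

The minimum momentum spread is:
Δp_min = ℏ/(2Δx)
Δp_min = (1.055e-34 J·s) / (2 × 3.690e-08 m)
Δp_min = 1.429e-27 kg·m/s

A wave packet cannot have both a well-defined position and well-defined momentum.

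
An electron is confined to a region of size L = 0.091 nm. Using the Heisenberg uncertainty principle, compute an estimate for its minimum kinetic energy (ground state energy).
1.150 eV

Using the uncertainty principle to estimate ground state energy:

1. The position uncertainty is approximately the confinement size:
   Δx ≈ L = 9.100e-11 m

2. From ΔxΔp ≥ ℏ/2, the minimum momentum uncertainty is:
   Δp ≈ ℏ/(2L) = 5.794e-25 kg·m/s

3. The kinetic energy is approximately:
   KE ≈ (Δp)²/(2m) = (5.794e-25)²/(2 × 9.109e-31 kg)
   KE ≈ 1.843e-19 J = 1.150 eV

This is an order-of-magnitude estimate of the ground state energy.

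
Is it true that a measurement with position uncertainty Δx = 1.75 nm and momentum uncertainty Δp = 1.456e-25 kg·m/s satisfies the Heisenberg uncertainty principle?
Yes, it satisfies the uncertainty principle.

Calculate the product ΔxΔp:
ΔxΔp = (1.750e-09 m) × (1.456e-25 kg·m/s)
ΔxΔp = 2.548e-34 J·s

Compare to the minimum allowed value ℏ/2:
ℏ/2 = 5.273e-35 J·s

Since ΔxΔp = 2.548e-34 J·s ≥ 5.273e-35 J·s = ℏ/2,
the measurement satisfies the uncertainty principle.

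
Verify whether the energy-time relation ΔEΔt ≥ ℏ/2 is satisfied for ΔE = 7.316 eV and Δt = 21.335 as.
No, it violates the uncertainty relation.

Calculate the product ΔEΔt:
ΔE = 7.316 eV = 1.172e-18 J
ΔEΔt = (1.172e-18 J) × (2.133e-17 s)
ΔEΔt = 2.501e-35 J·s

Compare to the minimum allowed value ℏ/2:
ℏ/2 = 5.273e-35 J·s

Since ΔEΔt = 2.501e-35 J·s < 5.273e-35 J·s = ℏ/2,
this violates the uncertainty relation.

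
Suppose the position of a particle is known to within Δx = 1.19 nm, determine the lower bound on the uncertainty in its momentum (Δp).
4.431 × 10^-26 kg·m/s

Using the Heisenberg uncertainty principle:
ΔxΔp ≥ ℏ/2

The minimum uncertainty in momentum is:
Δp_min = ℏ/(2Δx)
Δp_min = (1.055e-34 J·s) / (2 × 1.190e-09 m)
Δp_min = 4.431e-26 kg·m/s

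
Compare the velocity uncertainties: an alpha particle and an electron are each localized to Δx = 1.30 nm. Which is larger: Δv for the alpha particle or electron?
The electron has the larger minimum velocity uncertainty, by a ratio of 7294.3.

For both particles, Δp_min = ℏ/(2Δx) = 4.056e-26 kg·m/s (same for both).

The velocity uncertainty is Δv = Δp/m:
- alpha particle: Δv = 4.056e-26 / 6.645e-27 = 6.104e+00 m/s = 6.104 m/s
- electron: Δv = 4.056e-26 / 9.109e-31 = 4.453e+04 m/s = 44.526 km/s

Ratio: 4.453e+04 / 6.104e+00 = 7294.3

The lighter particle has larger velocity uncertainty because Δv ∝ 1/m.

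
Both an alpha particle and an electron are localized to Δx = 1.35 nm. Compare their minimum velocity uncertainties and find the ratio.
The electron has the larger minimum velocity uncertainty, by a ratio of 7294.3.

For both particles, Δp_min = ℏ/(2Δx) = 3.906e-26 kg·m/s (same for both).

The velocity uncertainty is Δv = Δp/m:
- alpha particle: Δv = 3.906e-26 / 6.645e-27 = 5.878e+00 m/s = 5.878 m/s
- electron: Δv = 3.906e-26 / 9.109e-31 = 4.288e+04 m/s = 42.877 km/s

Ratio: 4.288e+04 / 5.878e+00 = 7294.3

The lighter particle has larger velocity uncertainty because Δv ∝ 1/m.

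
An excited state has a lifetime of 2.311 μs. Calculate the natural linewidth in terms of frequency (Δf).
34.434 kHz

Using the energy-time uncertainty principle and E = hf:
ΔEΔt ≥ ℏ/2
hΔf·Δt ≥ ℏ/2

The minimum frequency uncertainty is:
Δf = ℏ/(2hτ) = 1/(4πτ)
Δf = 1/(4π × 2.311e-06 s)
Δf = 3.443e+04 Hz = 34.434 kHz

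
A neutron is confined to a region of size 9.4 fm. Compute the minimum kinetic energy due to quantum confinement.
58.627 keV

Using the uncertainty principle:

1. Position uncertainty: Δx ≈ 9.400e-15 m
2. Minimum momentum uncertainty: Δp = ℏ/(2Δx) = 5.609e-21 kg·m/s
3. Minimum kinetic energy:
   KE = (Δp)²/(2m) = (5.609e-21)²/(2 × 1.675e-27 kg)
   KE = 9.393e-15 J = 58.627 keV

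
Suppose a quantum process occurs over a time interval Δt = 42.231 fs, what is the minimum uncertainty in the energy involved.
7.793 meV

Using the energy-time uncertainty principle:
ΔEΔt ≥ ℏ/2

The minimum uncertainty in energy is:
ΔE_min = ℏ/(2Δt)
ΔE_min = (1.055e-34 J·s) / (2 × 4.223e-14 s)
ΔE_min = 1.249e-21 J = 7.793 meV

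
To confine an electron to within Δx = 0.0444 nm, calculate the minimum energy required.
4.832 eV

Localizing a particle requires giving it sufficient momentum uncertainty:

1. From uncertainty principle: Δp ≥ ℏ/(2Δx)
   Δp_min = (1.055e-34 J·s) / (2 × 4.440e-11 m)
   Δp_min = 1.188e-24 kg·m/s

2. This momentum uncertainty corresponds to kinetic energy:
   KE ≈ (Δp)²/(2m) = (1.188e-24)²/(2 × 9.109e-31 kg)
   KE = 7.741e-19 J = 4.832 eV

Tighter localization requires more energy.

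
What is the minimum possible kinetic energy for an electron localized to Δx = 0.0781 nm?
1.562 eV

Localizing a particle requires giving it sufficient momentum uncertainty:

1. From uncertainty principle: Δp ≥ ℏ/(2Δx)
   Δp_min = (1.055e-34 J·s) / (2 × 7.810e-11 m)
   Δp_min = 6.751e-25 kg·m/s

2. This momentum uncertainty corresponds to kinetic energy:
   KE ≈ (Δp)²/(2m) = (6.751e-25)²/(2 × 9.109e-31 kg)
   KE = 2.502e-19 J = 1.562 eV

Tighter localization requires more energy.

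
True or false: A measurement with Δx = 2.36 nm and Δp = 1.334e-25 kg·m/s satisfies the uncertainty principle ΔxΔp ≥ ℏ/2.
Yes, it satisfies the uncertainty principle.

Calculate the product ΔxΔp:
ΔxΔp = (2.360e-09 m) × (1.334e-25 kg·m/s)
ΔxΔp = 3.148e-34 J·s

Compare to the minimum allowed value ℏ/2:
ℏ/2 = 5.273e-35 J·s

Since ΔxΔp = 3.148e-34 J·s ≥ 5.273e-35 J·s = ℏ/2,
the measurement satisfies the uncertainty principle.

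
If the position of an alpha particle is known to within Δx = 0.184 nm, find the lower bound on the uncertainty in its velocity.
43.128 m/s

Using the Heisenberg uncertainty principle and Δp = mΔv:
ΔxΔp ≥ ℏ/2
Δx(mΔv) ≥ ℏ/2

The minimum uncertainty in velocity is:
Δv_min = ℏ/(2mΔx)
Δv_min = (1.055e-34 J·s) / (2 × 6.645e-27 kg × 1.840e-10 m)
Δv_min = 4.313e+01 m/s = 43.128 m/s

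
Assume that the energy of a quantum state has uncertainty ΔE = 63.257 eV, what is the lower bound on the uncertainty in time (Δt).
5.203 as

Using the energy-time uncertainty principle:
ΔEΔt ≥ ℏ/2

The minimum uncertainty in time is:
Δt_min = ℏ/(2ΔE)
Δt_min = (1.055e-34 J·s) / (2 × 1.013e-17 J)
Δt_min = 5.203e-18 s = 5.203 as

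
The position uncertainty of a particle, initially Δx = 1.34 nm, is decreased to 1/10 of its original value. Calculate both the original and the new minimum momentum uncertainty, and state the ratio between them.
Original Δp_min = 3.935 × 10^-26 kg·m/s; new Δp'_min = 3.935 × 10^-25 kg·m/s; ratio Δp'_min/Δp_min = 10.

From the uncertainty principle ΔxΔp ≥ ℏ/2, the minimum momentum uncertainty is Δp_min = ℏ/(2Δx).

Original (Δx = 1.34 nm = 1.340e-09 m):
Δp_min = (1.055e-34 J·s)/(2 × 1.340e-09 m) = 3.935e-26 kg·m/s

When Δx → (1/10)Δx:
Δp'_min = ℏ/(2 × (1/10)Δx) = 10 × ℏ/(2Δx) = 10 × Δp_min
Δp'_min = 10 × 3.935e-26 kg·m/s = 3.935e-25 kg·m/s

Since Δp_min ∝ 1/Δx, when Δx is decreased to 1/10 of its original value, Δp_min increases to 10 times its original value.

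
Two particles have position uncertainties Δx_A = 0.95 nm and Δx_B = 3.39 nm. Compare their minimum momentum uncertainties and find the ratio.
Particle A has the larger minimum momentum uncertainty, by a factor of 3.57.

For each particle, the minimum momentum uncertainty is Δp_min = ℏ/(2Δx):

Particle A: Δp_A = ℏ/(2×9.500e-10 m) = 5.550e-26 kg·m/s
Particle B: Δp_B = ℏ/(2×3.390e-09 m) = 1.555e-26 kg·m/s

Ratio: Δp_A/Δp_B = 3.57

Since Δp_min ∝ 1/Δx, the particle with smaller position uncertainty (A) has larger momentum uncertainty.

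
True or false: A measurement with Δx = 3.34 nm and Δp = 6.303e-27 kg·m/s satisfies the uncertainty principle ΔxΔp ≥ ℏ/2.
No, it violates the uncertainty principle (impossible measurement).

Calculate the product ΔxΔp:
ΔxΔp = (3.340e-09 m) × (6.303e-27 kg·m/s)
ΔxΔp = 2.105e-35 J·s

Compare to the minimum allowed value ℏ/2:
ℏ/2 = 5.273e-35 J·s

Since ΔxΔp = 2.105e-35 J·s < 5.273e-35 J·s = ℏ/2,
the measurement violates the uncertainty principle.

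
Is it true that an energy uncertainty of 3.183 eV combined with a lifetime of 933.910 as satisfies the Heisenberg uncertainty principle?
Yes, it satisfies the uncertainty relation.

Calculate the product ΔEΔt:
ΔE = 3.183 eV = 5.100e-19 J
ΔEΔt = (5.100e-19 J) × (9.339e-16 s)
ΔEΔt = 4.763e-34 J·s

Compare to the minimum allowed value ℏ/2:
ℏ/2 = 5.273e-35 J·s

Since ΔEΔt = 4.763e-34 J·s ≥ 5.273e-35 J·s = ℏ/2,
this satisfies the uncertainty relation.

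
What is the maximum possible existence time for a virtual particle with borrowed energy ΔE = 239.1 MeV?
1.376 ys

Using the energy-time uncertainty principle:
ΔEΔt ≥ ℏ/2

For a virtual particle borrowing energy ΔE, the maximum lifetime is:
Δt_max = ℏ/(2ΔE)

Converting energy:
ΔE = 239.1 MeV = 3.831e-11 J

Δt_max = (1.055e-34 J·s) / (2 × 3.831e-11 J)
Δt_max = 1.376e-24 s = 1.376 ys

Virtual particles with higher borrowed energy exist for shorter times.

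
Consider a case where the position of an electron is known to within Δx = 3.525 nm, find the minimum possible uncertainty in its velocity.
16.421 km/s

Using the Heisenberg uncertainty principle and Δp = mΔv:
ΔxΔp ≥ ℏ/2
Δx(mΔv) ≥ ℏ/2

The minimum uncertainty in velocity is:
Δv_min = ℏ/(2mΔx)
Δv_min = (1.055e-34 J·s) / (2 × 9.109e-31 kg × 3.525e-09 m)
Δv_min = 1.642e+04 m/s = 16.421 km/s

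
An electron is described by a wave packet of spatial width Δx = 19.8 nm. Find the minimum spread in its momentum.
2.663 × 10^-27 kg·m/s

For a wave packet, the spatial width Δx and momentum spread Δp are related by the uncertainty principle:
ΔxΔp ≥ ℏ/2

The minimum momentum spread is:
Δp_min = ℏ/(2Δx)
Δp_min = (1.055e-34 J·s) / (2 × 1.980e-08 m)
Δp_min = 2.663e-27 kg·m/s

A wave packet cannot have both a well-defined position and well-defined momentum.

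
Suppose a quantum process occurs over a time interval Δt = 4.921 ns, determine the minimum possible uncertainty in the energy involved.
66.878 neV

Using the energy-time uncertainty principle:
ΔEΔt ≥ ℏ/2

The minimum uncertainty in energy is:
ΔE_min = ℏ/(2Δt)
ΔE_min = (1.055e-34 J·s) / (2 × 4.921e-09 s)
ΔE_min = 1.072e-26 J = 66.878 neV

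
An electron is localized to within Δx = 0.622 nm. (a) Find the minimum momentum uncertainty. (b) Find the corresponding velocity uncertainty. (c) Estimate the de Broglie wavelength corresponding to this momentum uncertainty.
(a) Δp_min = 8.477 × 10^-26 kg·m/s
(b) Δv_min = 93.061 km/s
(c) λ_dB = 7.816 nm

Step-by-step:

(a) From the uncertainty principle:
Δp_min = ℏ/(2Δx) = (1.055e-34 J·s)/(2 × 6.220e-10 m) = 8.477e-26 kg·m/s

(b) The velocity uncertainty:
Δv = Δp/m = (8.477e-26 kg·m/s)/(9.109e-31 kg) = 9.306e+04 m/s = 93.061 km/s

(c) The de Broglie wavelength for this momentum:
λ = h/p = (6.626e-34 J·s)/(8.477e-26 kg·m/s) = 7.816e-09 m = 7.816 nm

Note: The de Broglie wavelength is comparable to the localization size, as expected from wave-particle duality.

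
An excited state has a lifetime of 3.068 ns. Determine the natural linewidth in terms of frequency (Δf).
25.938 MHz

Using the energy-time uncertainty principle and E = hf:
ΔEΔt ≥ ℏ/2
hΔf·Δt ≥ ℏ/2

The minimum frequency uncertainty is:
Δf = ℏ/(2hτ) = 1/(4πτ)
Δf = 1/(4π × 3.068e-09 s)
Δf = 2.594e+07 Hz = 25.938 MHz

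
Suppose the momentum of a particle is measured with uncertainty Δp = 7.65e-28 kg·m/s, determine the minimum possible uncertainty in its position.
68.926 nm

Using the Heisenberg uncertainty principle:
ΔxΔp ≥ ℏ/2

The minimum uncertainty in position is:
Δx_min = ℏ/(2Δp)
Δx_min = (1.055e-34 J·s) / (2 × 7.650e-28 kg·m/s)
Δx_min = 6.893e-08 m = 68.926 nm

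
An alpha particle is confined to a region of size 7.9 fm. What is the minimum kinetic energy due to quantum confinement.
20.923 keV

Using the uncertainty principle:

1. Position uncertainty: Δx ≈ 7.900e-15 m
2. Minimum momentum uncertainty: Δp = ℏ/(2Δx) = 6.675e-21 kg·m/s
3. Minimum kinetic energy:
   KE = (Δp)²/(2m) = (6.675e-21)²/(2 × 6.645e-27 kg)
   KE = 3.352e-15 J = 20.923 keV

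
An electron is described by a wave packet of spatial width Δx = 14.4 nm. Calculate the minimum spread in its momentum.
3.662 × 10^-27 kg·m/s

For a wave packet, the spatial width Δx and momentum spread Δp are related by the uncertainty principle:
ΔxΔp ≥ ℏ/2

The minimum momentum spread is:
Δp_min = ℏ/(2Δx)
Δp_min = (1.055e-34 J·s) / (2 × 1.440e-08 m)
Δp_min = 3.662e-27 kg·m/s

A wave packet cannot have both a well-defined position and well-defined momentum.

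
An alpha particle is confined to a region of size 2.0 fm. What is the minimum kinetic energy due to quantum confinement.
326.452 keV

Using the uncertainty principle:

1. Position uncertainty: Δx ≈ 2.000e-15 m
2. Minimum momentum uncertainty: Δp = ℏ/(2Δx) = 2.636e-20 kg·m/s
3. Minimum kinetic energy:
   KE = (Δp)²/(2m) = (2.636e-20)²/(2 × 6.645e-27 kg)
   KE = 5.230e-14 J = 326.452 keV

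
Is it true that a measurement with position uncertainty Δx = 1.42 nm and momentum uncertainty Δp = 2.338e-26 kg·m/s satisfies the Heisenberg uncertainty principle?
No, it violates the uncertainty principle (impossible measurement).

Calculate the product ΔxΔp:
ΔxΔp = (1.420e-09 m) × (2.338e-26 kg·m/s)
ΔxΔp = 3.320e-35 J·s

Compare to the minimum allowed value ℏ/2:
ℏ/2 = 5.273e-35 J·s

Since ΔxΔp = 3.320e-35 J·s < 5.273e-35 J·s = ℏ/2,
the measurement violates the uncertainty principle.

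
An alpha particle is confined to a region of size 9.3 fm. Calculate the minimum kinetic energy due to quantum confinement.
15.098 keV

Using the uncertainty principle:

1. Position uncertainty: Δx ≈ 9.300e-15 m
2. Minimum momentum uncertainty: Δp = ℏ/(2Δx) = 5.670e-21 kg·m/s
3. Minimum kinetic energy:
   KE = (Δp)²/(2m) = (5.670e-21)²/(2 × 6.645e-27 kg)
   KE = 2.419e-15 J = 15.098 keV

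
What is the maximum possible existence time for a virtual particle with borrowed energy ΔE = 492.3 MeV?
6.685 × 10^-25 s

Using the energy-time uncertainty principle:
ΔEΔt ≥ ℏ/2

For a virtual particle borrowing energy ΔE, the maximum lifetime is:
Δt_max = ℏ/(2ΔE)

Converting energy:
ΔE = 492.3 MeV = 7.888e-11 J

Δt_max = (1.055e-34 J·s) / (2 × 7.888e-11 J)
Δt_max = 6.685e-25 s = 6.685 × 10^-25 s

Virtual particles with higher borrowed energy exist for shorter times.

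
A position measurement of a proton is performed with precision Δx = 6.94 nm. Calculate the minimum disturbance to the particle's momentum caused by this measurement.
7.598 × 10^-27 kg·m/s

The uncertainty principle implies that measuring position disturbs momentum:
ΔxΔp ≥ ℏ/2

When we measure position with precision Δx, we necessarily introduce a momentum uncertainty:
Δp ≥ ℏ/(2Δx)
Δp_min = (1.055e-34 J·s) / (2 × 6.940e-09 m)
Δp_min = 7.598e-27 kg·m/s

The more precisely we measure position, the greater the momentum disturbance.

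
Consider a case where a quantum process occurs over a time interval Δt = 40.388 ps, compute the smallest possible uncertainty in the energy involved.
8.149 μeV

Using the energy-time uncertainty principle:
ΔEΔt ≥ ℏ/2

The minimum uncertainty in energy is:
ΔE_min = ℏ/(2Δt)
ΔE_min = (1.055e-34 J·s) / (2 × 4.039e-11 s)
ΔE_min = 1.306e-24 J = 8.149 μeV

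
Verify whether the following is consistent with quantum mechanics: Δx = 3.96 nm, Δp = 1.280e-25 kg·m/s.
Yes, it satisfies the uncertainty principle.

Calculate the product ΔxΔp:
ΔxΔp = (3.960e-09 m) × (1.280e-25 kg·m/s)
ΔxΔp = 5.069e-34 J·s

Compare to the minimum allowed value ℏ/2:
ℏ/2 = 5.273e-35 J·s

Since ΔxΔp = 5.069e-34 J·s ≥ 5.273e-35 J·s = ℏ/2,
the measurement satisfies the uncertainty principle.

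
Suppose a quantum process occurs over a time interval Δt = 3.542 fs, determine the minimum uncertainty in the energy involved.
92.915 meV

Using the energy-time uncertainty principle:
ΔEΔt ≥ ℏ/2

The minimum uncertainty in energy is:
ΔE_min = ℏ/(2Δt)
ΔE_min = (1.055e-34 J·s) / (2 × 3.542e-15 s)
ΔE_min = 1.489e-20 J = 92.915 meV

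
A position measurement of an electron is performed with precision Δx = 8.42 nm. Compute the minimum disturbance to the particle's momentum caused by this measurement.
6.262 × 10^-27 kg·m/s

The uncertainty principle implies that measuring position disturbs momentum:
ΔxΔp ≥ ℏ/2

When we measure position with precision Δx, we necessarily introduce a momentum uncertainty:
Δp ≥ ℏ/(2Δx)
Δp_min = (1.055e-34 J·s) / (2 × 8.420e-09 m)
Δp_min = 6.262e-27 kg·m/s

The more precisely we measure position, the greater the momentum disturbance.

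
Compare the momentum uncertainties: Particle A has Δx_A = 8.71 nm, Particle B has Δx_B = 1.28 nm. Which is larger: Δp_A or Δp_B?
Particle B has the larger minimum momentum uncertainty, by a factor of 6.80.

For each particle, the minimum momentum uncertainty is Δp_min = ℏ/(2Δx):

Particle A: Δp_A = ℏ/(2×8.710e-09 m) = 6.054e-27 kg·m/s
Particle B: Δp_B = ℏ/(2×1.280e-09 m) = 4.119e-26 kg·m/s

Ratio: Δp_B/Δp_A = 6.80

Since Δp_min ∝ 1/Δx, the particle with smaller position uncertainty (B) has larger momentum uncertainty.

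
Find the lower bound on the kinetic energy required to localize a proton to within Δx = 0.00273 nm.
696.031 meV

Localizing a particle requires giving it sufficient momentum uncertainty:

1. From uncertainty principle: Δp ≥ ℏ/(2Δx)
   Δp_min = (1.055e-34 J·s) / (2 × 2.730e-12 m)
   Δp_min = 1.931e-23 kg·m/s

2. This momentum uncertainty corresponds to kinetic energy:
   KE ≈ (Δp)²/(2m) = (1.931e-23)²/(2 × 1.673e-27 kg)
   KE = 1.115e-19 J = 696.031 meV

Tighter localization requires more energy.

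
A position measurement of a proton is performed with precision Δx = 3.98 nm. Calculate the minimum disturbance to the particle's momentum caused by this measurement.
1.325 × 10^-26 kg·m/s

The uncertainty principle implies that measuring position disturbs momentum:
ΔxΔp ≥ ℏ/2

When we measure position with precision Δx, we necessarily introduce a momentum uncertainty:
Δp ≥ ℏ/(2Δx)
Δp_min = (1.055e-34 J·s) / (2 × 3.980e-09 m)
Δp_min = 1.325e-26 kg·m/s

The more precisely we measure position, the greater the momentum disturbance.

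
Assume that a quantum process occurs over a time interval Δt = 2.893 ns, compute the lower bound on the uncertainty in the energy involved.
113.759 neV

Using the energy-time uncertainty principle:
ΔEΔt ≥ ℏ/2

The minimum uncertainty in energy is:
ΔE_min = ℏ/(2Δt)
ΔE_min = (1.055e-34 J·s) / (2 × 2.893e-09 s)
ΔE_min = 1.823e-26 J = 113.759 neV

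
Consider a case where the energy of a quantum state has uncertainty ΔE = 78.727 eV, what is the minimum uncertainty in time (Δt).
4.180 as

Using the energy-time uncertainty principle:
ΔEΔt ≥ ℏ/2

The minimum uncertainty in time is:
Δt_min = ℏ/(2ΔE)
Δt_min = (1.055e-34 J·s) / (2 × 1.261e-17 J)
Δt_min = 4.180e-18 s = 4.180 as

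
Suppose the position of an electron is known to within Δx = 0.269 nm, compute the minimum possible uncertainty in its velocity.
215.181 km/s

Using the Heisenberg uncertainty principle and Δp = mΔv:
ΔxΔp ≥ ℏ/2
Δx(mΔv) ≥ ℏ/2

The minimum uncertainty in velocity is:
Δv_min = ℏ/(2mΔx)
Δv_min = (1.055e-34 J·s) / (2 × 9.109e-31 kg × 2.690e-10 m)
Δv_min = 2.152e+05 m/s = 215.181 km/s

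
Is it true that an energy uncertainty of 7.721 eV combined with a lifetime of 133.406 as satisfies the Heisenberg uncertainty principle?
Yes, it satisfies the uncertainty relation.

Calculate the product ΔEΔt:
ΔE = 7.721 eV = 1.237e-18 J
ΔEΔt = (1.237e-18 J) × (1.334e-16 s)
ΔEΔt = 1.650e-34 J·s

Compare to the minimum allowed value ℏ/2:
ℏ/2 = 5.273e-35 J·s

Since ΔEΔt = 1.650e-34 J·s ≥ 5.273e-35 J·s = ℏ/2,
this satisfies the uncertainty relation.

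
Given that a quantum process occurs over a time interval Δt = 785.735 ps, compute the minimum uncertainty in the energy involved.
418.851 neV

Using the energy-time uncertainty principle:
ΔEΔt ≥ ℏ/2

The minimum uncertainty in energy is:
ΔE_min = ℏ/(2Δt)
ΔE_min = (1.055e-34 J·s) / (2 × 7.857e-10 s)
ΔE_min = 6.711e-26 J = 418.851 neV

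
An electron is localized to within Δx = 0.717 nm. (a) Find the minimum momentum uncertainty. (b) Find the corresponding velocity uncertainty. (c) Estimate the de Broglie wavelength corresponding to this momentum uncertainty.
(a) Δp_min = 7.354 × 10^-26 kg·m/s
(b) Δv_min = 80.731 km/s
(c) λ_dB = 9.010 nm

Step-by-step:

(a) From the uncertainty principle:
Δp_min = ℏ/(2Δx) = (1.055e-34 J·s)/(2 × 7.170e-10 m) = 7.354e-26 kg·m/s

(b) The velocity uncertainty:
Δv = Δp/m = (7.354e-26 kg·m/s)/(9.109e-31 kg) = 8.073e+04 m/s = 80.731 km/s

(c) The de Broglie wavelength for this momentum:
λ = h/p = (6.626e-34 J·s)/(7.354e-26 kg·m/s) = 9.010e-09 m = 9.010 nm

Note: The de Broglie wavelength is comparable to the localization size, as expected from wave-particle duality.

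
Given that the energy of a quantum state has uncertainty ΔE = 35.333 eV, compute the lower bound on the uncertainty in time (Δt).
9.314 as

Using the energy-time uncertainty principle:
ΔEΔt ≥ ℏ/2

The minimum uncertainty in time is:
Δt_min = ℏ/(2ΔE)
Δt_min = (1.055e-34 J·s) / (2 × 5.661e-18 J)
Δt_min = 9.314e-18 s = 9.314 as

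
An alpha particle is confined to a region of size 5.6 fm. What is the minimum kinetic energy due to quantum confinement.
41.639 keV

Using the uncertainty principle:

1. Position uncertainty: Δx ≈ 5.600e-15 m
2. Minimum momentum uncertainty: Δp = ℏ/(2Δx) = 9.416e-21 kg·m/s
3. Minimum kinetic energy:
   KE = (Δp)²/(2m) = (9.416e-21)²/(2 × 6.645e-27 kg)
   KE = 6.671e-15 J = 41.639 keV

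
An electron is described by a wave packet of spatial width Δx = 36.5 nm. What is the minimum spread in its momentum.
1.445 × 10^-27 kg·m/s

For a wave packet, the spatial width Δx and momentum spread Δp are related by the uncertainty principle:
ΔxΔp ≥ ℏ/2

The minimum momentum spread is:
Δp_min = ℏ/(2Δx)
Δp_min = (1.055e-34 J·s) / (2 × 3.650e-08 m)
Δp_min = 1.445e-27 kg·m/s

A wave packet cannot have both a well-defined position and well-defined momentum.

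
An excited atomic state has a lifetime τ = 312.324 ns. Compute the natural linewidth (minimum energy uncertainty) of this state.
1.054 neV

Using the energy-time uncertainty principle:
ΔEΔt ≥ ℏ/2

The lifetime τ represents the time uncertainty Δt.
The natural linewidth (minimum energy uncertainty) is:

ΔE = ℏ/(2τ)
ΔE = (1.055e-34 J·s) / (2 × 3.123e-07 s)
ΔE = 1.688e-28 J = 1.054 neV

This natural linewidth limits the precision of spectroscopic measurements.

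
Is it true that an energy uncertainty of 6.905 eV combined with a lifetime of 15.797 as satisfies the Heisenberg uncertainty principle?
No, it violates the uncertainty relation.

Calculate the product ΔEΔt:
ΔE = 6.905 eV = 1.106e-18 J
ΔEΔt = (1.106e-18 J) × (1.580e-17 s)
ΔEΔt = 1.748e-35 J·s

Compare to the minimum allowed value ℏ/2:
ℏ/2 = 5.273e-35 J·s

Since ΔEΔt = 1.748e-35 J·s < 5.273e-35 J·s = ℏ/2,
this violates the uncertainty relation.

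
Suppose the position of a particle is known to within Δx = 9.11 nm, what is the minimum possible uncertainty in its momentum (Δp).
5.788 × 10^-27 kg·m/s

Using the Heisenberg uncertainty principle:
ΔxΔp ≥ ℏ/2

The minimum uncertainty in momentum is:
Δp_min = ℏ/(2Δx)
Δp_min = (1.055e-34 J·s) / (2 × 9.110e-09 m)
Δp_min = 5.788e-27 kg·m/s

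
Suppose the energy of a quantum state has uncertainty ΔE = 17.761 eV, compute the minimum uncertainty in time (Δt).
18.530 as

Using the energy-time uncertainty principle:
ΔEΔt ≥ ℏ/2

The minimum uncertainty in time is:
Δt_min = ℏ/(2ΔE)
Δt_min = (1.055e-34 J·s) / (2 × 2.846e-18 J)
Δt_min = 1.853e-17 s = 18.530 as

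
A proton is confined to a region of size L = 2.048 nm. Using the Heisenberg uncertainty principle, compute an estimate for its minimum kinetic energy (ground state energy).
1.237 μeV

Using the uncertainty principle to estimate ground state energy:

1. The position uncertainty is approximately the confinement size:
   Δx ≈ L = 2.048e-09 m

2. From ΔxΔp ≥ ℏ/2, the minimum momentum uncertainty is:
   Δp ≈ ℏ/(2L) = 2.575e-26 kg·m/s

3. The kinetic energy is approximately:
   KE ≈ (Δp)²/(2m) = (2.575e-26)²/(2 × 1.673e-27 kg)
   KE ≈ 1.982e-25 J = 1.237 μeV

This is an order-of-magnitude estimate of the ground state energy.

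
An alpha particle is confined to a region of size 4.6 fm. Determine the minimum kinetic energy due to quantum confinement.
61.711 keV

Using the uncertainty principle:

1. Position uncertainty: Δx ≈ 4.600e-15 m
2. Minimum momentum uncertainty: Δp = ℏ/(2Δx) = 1.146e-20 kg·m/s
3. Minimum kinetic energy:
   KE = (Δp)²/(2m) = (1.146e-20)²/(2 × 6.645e-27 kg)
   KE = 9.887e-15 J = 61.711 keV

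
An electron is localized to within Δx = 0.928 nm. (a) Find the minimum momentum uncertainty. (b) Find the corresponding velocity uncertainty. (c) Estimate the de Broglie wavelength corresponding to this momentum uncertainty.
(a) Δp_min = 5.682 × 10^-26 kg·m/s
(b) Δv_min = 62.375 km/s
(c) λ_dB = 11.662 nm

Step-by-step:

(a) From the uncertainty principle:
Δp_min = ℏ/(2Δx) = (1.055e-34 J·s)/(2 × 9.280e-10 m) = 5.682e-26 kg·m/s

(b) The velocity uncertainty:
Δv = Δp/m = (5.682e-26 kg·m/s)/(9.109e-31 kg) = 6.237e+04 m/s = 62.375 km/s

(c) The de Broglie wavelength for this momentum:
λ = h/p = (6.626e-34 J·s)/(5.682e-26 kg·m/s) = 1.166e-08 m = 11.662 nm

Note: The de Broglie wavelength is comparable to the localization size, as expected from wave-particle duality.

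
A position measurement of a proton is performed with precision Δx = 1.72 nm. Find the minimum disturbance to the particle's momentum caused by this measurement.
3.066 × 10^-26 kg·m/s

The uncertainty principle implies that measuring position disturbs momentum:
ΔxΔp ≥ ℏ/2

When we measure position with precision Δx, we necessarily introduce a momentum uncertainty:
Δp ≥ ℏ/(2Δx)
Δp_min = (1.055e-34 J·s) / (2 × 1.720e-09 m)
Δp_min = 3.066e-26 kg·m/s

The more precisely we measure position, the greater the momentum disturbance.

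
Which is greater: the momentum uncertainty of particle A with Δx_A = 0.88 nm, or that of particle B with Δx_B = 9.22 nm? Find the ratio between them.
Particle A has the larger minimum momentum uncertainty, by a factor of 10.48.

For each particle, the minimum momentum uncertainty is Δp_min = ℏ/(2Δx):

Particle A: Δp_A = ℏ/(2×8.800e-10 m) = 5.992e-26 kg·m/s
Particle B: Δp_B = ℏ/(2×9.220e-09 m) = 5.719e-27 kg·m/s

Ratio: Δp_A/Δp_B = 10.48

Since Δp_min ∝ 1/Δx, the particle with smaller position uncertainty (A) has larger momentum uncertainty.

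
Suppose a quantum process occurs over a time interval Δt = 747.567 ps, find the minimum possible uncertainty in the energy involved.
440.236 neV

Using the energy-time uncertainty principle:
ΔEΔt ≥ ℏ/2

The minimum uncertainty in energy is:
ΔE_min = ℏ/(2Δt)
ΔE_min = (1.055e-34 J·s) / (2 × 7.476e-10 s)
ΔE_min = 7.053e-26 J = 440.236 neV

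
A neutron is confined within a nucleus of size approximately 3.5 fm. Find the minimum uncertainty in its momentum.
1.507 × 10^-20 kg·m/s

Using the Heisenberg uncertainty principle:
ΔxΔp ≥ ℏ/2

With Δx ≈ L = 3.500e-15 m (the confinement size):
Δp_min = ℏ/(2Δx)
Δp_min = (1.055e-34 J·s) / (2 × 3.500e-15 m)
Δp_min = 1.507e-20 kg·m/s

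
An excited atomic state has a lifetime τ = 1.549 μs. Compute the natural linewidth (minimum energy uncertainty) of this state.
212.464 peV

Using the energy-time uncertainty principle:
ΔEΔt ≥ ℏ/2

The lifetime τ represents the time uncertainty Δt.
The natural linewidth (minimum energy uncertainty) is:

ΔE = ℏ/(2τ)
ΔE = (1.055e-34 J·s) / (2 × 1.549e-06 s)
ΔE = 3.404e-29 J = 212.464 peV

This natural linewidth limits the precision of spectroscopic measurements.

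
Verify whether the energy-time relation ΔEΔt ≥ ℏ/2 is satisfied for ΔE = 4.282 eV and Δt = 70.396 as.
No, it violates the uncertainty relation.

Calculate the product ΔEΔt:
ΔE = 4.282 eV = 6.861e-19 J
ΔEΔt = (6.861e-19 J) × (7.040e-17 s)
ΔEΔt = 4.830e-35 J·s

Compare to the minimum allowed value ℏ/2:
ℏ/2 = 5.273e-35 J·s

Since ΔEΔt = 4.830e-35 J·s < 5.273e-35 J·s = ℏ/2,
this violates the uncertainty relation.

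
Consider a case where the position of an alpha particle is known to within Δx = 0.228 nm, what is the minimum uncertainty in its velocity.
34.805 m/s

Using the Heisenberg uncertainty principle and Δp = mΔv:
ΔxΔp ≥ ℏ/2
Δx(mΔv) ≥ ℏ/2

The minimum uncertainty in velocity is:
Δv_min = ℏ/(2mΔx)
Δv_min = (1.055e-34 J·s) / (2 × 6.645e-27 kg × 2.280e-10 m)
Δv_min = 3.480e+01 m/s = 34.805 m/s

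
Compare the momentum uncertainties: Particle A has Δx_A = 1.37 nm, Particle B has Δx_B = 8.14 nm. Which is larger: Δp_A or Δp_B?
Particle A has the larger minimum momentum uncertainty, by a factor of 5.94.

For each particle, the minimum momentum uncertainty is Δp_min = ℏ/(2Δx):

Particle A: Δp_A = ℏ/(2×1.370e-09 m) = 3.849e-26 kg·m/s
Particle B: Δp_B = ℏ/(2×8.140e-09 m) = 6.478e-27 kg·m/s

Ratio: Δp_A/Δp_B = 5.94

Since Δp_min ∝ 1/Δx, the particle with smaller position uncertainty (A) has larger momentum uncertainty.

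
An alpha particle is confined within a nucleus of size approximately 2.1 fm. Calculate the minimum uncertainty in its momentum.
2.511 × 10^-20 kg·m/s

Using the Heisenberg uncertainty principle:
ΔxΔp ≥ ℏ/2

With Δx ≈ L = 2.100e-15 m (the confinement size):
Δp_min = ℏ/(2Δx)
Δp_min = (1.055e-34 J·s) / (2 × 2.100e-15 m)
Δp_min = 2.511e-20 kg·m/s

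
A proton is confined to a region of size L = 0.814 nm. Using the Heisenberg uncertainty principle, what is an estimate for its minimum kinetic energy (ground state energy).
7.829 μeV

Using the uncertainty principle to estimate ground state energy:

1. The position uncertainty is approximately the confinement size:
   Δx ≈ L = 8.140e-10 m

2. From ΔxΔp ≥ ℏ/2, the minimum momentum uncertainty is:
   Δp ≈ ℏ/(2L) = 6.478e-26 kg·m/s

3. The kinetic energy is approximately:
   KE ≈ (Δp)²/(2m) = (6.478e-26)²/(2 × 1.673e-27 kg)
   KE ≈ 1.254e-24 J = 7.829 μeV

This is an order-of-magnitude estimate of the ground state energy.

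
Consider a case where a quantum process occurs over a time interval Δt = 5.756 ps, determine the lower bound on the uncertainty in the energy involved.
57.176 μeV

Using the energy-time uncertainty principle:
ΔEΔt ≥ ℏ/2

The minimum uncertainty in energy is:
ΔE_min = ℏ/(2Δt)
ΔE_min = (1.055e-34 J·s) / (2 × 5.756e-12 s)
ΔE_min = 9.161e-24 J = 57.176 μeV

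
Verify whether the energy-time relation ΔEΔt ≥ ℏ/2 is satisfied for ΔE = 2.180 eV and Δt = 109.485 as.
No, it violates the uncertainty relation.

Calculate the product ΔEΔt:
ΔE = 2.180 eV = 3.493e-19 J
ΔEΔt = (3.493e-19 J) × (1.095e-16 s)
ΔEΔt = 3.824e-35 J·s

Compare to the minimum allowed value ℏ/2:
ℏ/2 = 5.273e-35 J·s

Since ΔEΔt = 3.824e-35 J·s < 5.273e-35 J·s = ℏ/2,
this violates the uncertainty relation.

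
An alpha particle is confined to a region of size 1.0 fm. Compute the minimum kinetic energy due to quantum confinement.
1.306 MeV

Using the uncertainty principle:

1. Position uncertainty: Δx ≈ 1.000e-15 m
2. Minimum momentum uncertainty: Δp = ℏ/(2Δx) = 5.273e-20 kg·m/s
3. Minimum kinetic energy:
   KE = (Δp)²/(2m) = (5.273e-20)²/(2 × 6.645e-27 kg)
   KE = 2.092e-13 J = 1.306 MeV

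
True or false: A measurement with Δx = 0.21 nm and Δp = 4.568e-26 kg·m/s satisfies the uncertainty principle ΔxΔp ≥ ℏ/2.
No, it violates the uncertainty principle (impossible measurement).

Calculate the product ΔxΔp:
ΔxΔp = (2.100e-10 m) × (4.568e-26 kg·m/s)
ΔxΔp = 9.593e-36 J·s

Compare to the minimum allowed value ℏ/2:
ℏ/2 = 5.273e-35 J·s

Since ΔxΔp = 9.593e-36 J·s < 5.273e-35 J·s = ℏ/2,
the measurement violates the uncertainty principle.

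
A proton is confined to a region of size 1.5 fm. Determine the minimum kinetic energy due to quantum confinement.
2.306 MeV

Using the uncertainty principle:

1. Position uncertainty: Δx ≈ 1.500e-15 m
2. Minimum momentum uncertainty: Δp = ℏ/(2Δx) = 3.515e-20 kg·m/s
3. Minimum kinetic energy:
   KE = (Δp)²/(2m) = (3.515e-20)²/(2 × 1.673e-27 kg)
   KE = 3.694e-13 J = 2.306 MeV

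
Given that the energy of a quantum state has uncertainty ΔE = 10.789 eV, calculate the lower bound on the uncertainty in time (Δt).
30.504 as

Using the energy-time uncertainty principle:
ΔEΔt ≥ ℏ/2

The minimum uncertainty in time is:
Δt_min = ℏ/(2ΔE)
Δt_min = (1.055e-34 J·s) / (2 × 1.729e-18 J)
Δt_min = 3.050e-17 s = 30.504 as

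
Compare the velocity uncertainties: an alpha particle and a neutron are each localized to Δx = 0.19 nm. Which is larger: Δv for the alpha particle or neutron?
The neutron has the larger minimum velocity uncertainty, by a ratio of 4.0.

For both particles, Δp_min = ℏ/(2Δx) = 2.775e-25 kg·m/s (same for both).

The velocity uncertainty is Δv = Δp/m:
- alpha particle: Δv = 2.775e-25 / 6.645e-27 = 4.177e+01 m/s = 41.766 m/s
- neutron: Δv = 2.775e-25 / 1.675e-27 = 1.657e+02 m/s = 165.690 m/s

Ratio: 1.657e+02 / 4.177e+01 = 4.0

The lighter particle has larger velocity uncertainty because Δv ∝ 1/m.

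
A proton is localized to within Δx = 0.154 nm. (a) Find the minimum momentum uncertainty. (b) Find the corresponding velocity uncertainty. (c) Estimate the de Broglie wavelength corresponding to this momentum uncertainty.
(a) Δp_min = 3.424 × 10^-25 kg·m/s
(b) Δv_min = 204.705 m/s
(c) λ_dB = 1.935 nm

Step-by-step:

(a) From the uncertainty principle:
Δp_min = ℏ/(2Δx) = (1.055e-34 J·s)/(2 × 1.540e-10 m) = 3.424e-25 kg·m/s

(b) The velocity uncertainty:
Δv = Δp/m = (3.424e-25 kg·m/s)/(1.673e-27 kg) = 2.047e+02 m/s = 204.705 m/s

(c) The de Broglie wavelength for this momentum:
λ = h/p = (6.626e-34 J·s)/(3.424e-25 kg·m/s) = 1.935e-09 m = 1.935 nm

Note: The de Broglie wavelength is comparable to the localization size, as expected from wave-particle duality.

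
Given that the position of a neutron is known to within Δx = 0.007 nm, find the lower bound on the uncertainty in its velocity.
4.497 km/s

Using the Heisenberg uncertainty principle and Δp = mΔv:
ΔxΔp ≥ ℏ/2
Δx(mΔv) ≥ ℏ/2

The minimum uncertainty in velocity is:
Δv_min = ℏ/(2mΔx)
Δv_min = (1.055e-34 J·s) / (2 × 1.675e-27 kg × 7.000e-12 m)
Δv_min = 4.497e+03 m/s = 4.497 km/s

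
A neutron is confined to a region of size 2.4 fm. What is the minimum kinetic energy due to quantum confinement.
899.360 keV

Using the uncertainty principle:

1. Position uncertainty: Δx ≈ 2.400e-15 m
2. Minimum momentum uncertainty: Δp = ℏ/(2Δx) = 2.197e-20 kg·m/s
3. Minimum kinetic energy:
   KE = (Δp)²/(2m) = (2.197e-20)²/(2 × 1.675e-27 kg)
   KE = 1.441e-13 J = 899.360 keV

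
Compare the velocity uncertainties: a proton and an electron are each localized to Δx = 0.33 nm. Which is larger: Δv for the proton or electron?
The electron has the larger minimum velocity uncertainty, by a ratio of 1836.2.

For both particles, Δp_min = ℏ/(2Δx) = 1.598e-25 kg·m/s (same for both).

The velocity uncertainty is Δv = Δp/m:
- proton: Δv = 1.598e-25 / 1.673e-27 = 9.553e+01 m/s = 95.529 m/s
- electron: Δv = 1.598e-25 / 9.109e-31 = 1.754e+05 m/s = 175.406 km/s

Ratio: 1.754e+05 / 9.553e+01 = 1836.2

The lighter particle has larger velocity uncertainty because Δv ∝ 1/m.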